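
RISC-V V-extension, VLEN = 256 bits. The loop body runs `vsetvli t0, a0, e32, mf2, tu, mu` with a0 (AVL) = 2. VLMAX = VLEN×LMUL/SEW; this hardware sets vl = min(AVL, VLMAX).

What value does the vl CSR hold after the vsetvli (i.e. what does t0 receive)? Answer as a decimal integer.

lanes per group: 256·1/2/32 = 4
vl = min(AVL, VLMAX) = min(2, 4) = 2

vl = 2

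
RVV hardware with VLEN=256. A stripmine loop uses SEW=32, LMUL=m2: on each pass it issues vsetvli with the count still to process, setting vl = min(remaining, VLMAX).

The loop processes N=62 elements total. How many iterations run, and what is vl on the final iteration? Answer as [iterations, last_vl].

[iterations, last_vl] = [4, 14]

VLMAX = (256 × 2) / 32 = 16 lanes
iterations = ceil(62/16) = 4; final-pass vl = 14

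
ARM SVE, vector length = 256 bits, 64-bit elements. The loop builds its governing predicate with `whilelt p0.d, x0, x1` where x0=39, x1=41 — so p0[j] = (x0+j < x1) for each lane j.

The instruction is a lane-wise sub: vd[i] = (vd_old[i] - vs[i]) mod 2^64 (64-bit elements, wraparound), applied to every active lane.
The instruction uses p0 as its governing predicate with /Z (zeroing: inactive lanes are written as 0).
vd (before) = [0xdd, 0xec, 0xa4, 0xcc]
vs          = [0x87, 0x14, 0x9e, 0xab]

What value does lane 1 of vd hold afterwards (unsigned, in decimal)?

lane count: 256 div 64 = 4
p0[j] = (39+j < 41); true for j=0..1 → 2 lanes set
vd[0] sub(0xdd,0x87) -> 0x56
vd[1] sub(0xec,0x14) -> 0xd8
vd[2] tail/zero -> 0x00
vd[3] tail/zero -> 0x00

vd[1] = 216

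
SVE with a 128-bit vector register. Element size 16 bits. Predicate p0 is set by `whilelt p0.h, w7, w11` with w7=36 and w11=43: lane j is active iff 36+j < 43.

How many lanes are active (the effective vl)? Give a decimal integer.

lane count: 128 div 16 = 8
whilelt: lane j active iff 36+j < 43 → j < 7 → 7 active

vl = 7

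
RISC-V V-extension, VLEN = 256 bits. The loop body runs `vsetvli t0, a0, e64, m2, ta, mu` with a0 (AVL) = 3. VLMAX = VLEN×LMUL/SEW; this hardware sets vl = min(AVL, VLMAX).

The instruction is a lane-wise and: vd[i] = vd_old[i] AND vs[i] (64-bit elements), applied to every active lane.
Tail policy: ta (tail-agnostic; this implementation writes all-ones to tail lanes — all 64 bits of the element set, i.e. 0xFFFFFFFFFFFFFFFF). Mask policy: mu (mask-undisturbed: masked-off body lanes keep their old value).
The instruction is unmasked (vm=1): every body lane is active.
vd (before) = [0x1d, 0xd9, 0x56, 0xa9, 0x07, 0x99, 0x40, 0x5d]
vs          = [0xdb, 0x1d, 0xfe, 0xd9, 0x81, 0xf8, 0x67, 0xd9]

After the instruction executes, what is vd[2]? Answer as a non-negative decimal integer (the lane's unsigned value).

vd[2] = 86

VLMAX = (256 × 2) / 64 = 8 lanes
vl = min(AVL, VLMAX) = min(3, 8) = 3
vd[0] and(0x1d,0xdb) -> 0x19
vd[1] and(0xd9,0x1d) -> 0x19
vd[2] and(0x56,0xfe) -> 0x56
vd[3] tail/ones -> 0xffffffffffffffff
vd[4] tail/ones -> 0xffffffffffffffff
vd[5] tail/ones -> 0xffffffffffffffff
vd[6] tail/ones -> 0xffffffffffffffff
vd[7] tail/ones -> 0xffffffffffffffff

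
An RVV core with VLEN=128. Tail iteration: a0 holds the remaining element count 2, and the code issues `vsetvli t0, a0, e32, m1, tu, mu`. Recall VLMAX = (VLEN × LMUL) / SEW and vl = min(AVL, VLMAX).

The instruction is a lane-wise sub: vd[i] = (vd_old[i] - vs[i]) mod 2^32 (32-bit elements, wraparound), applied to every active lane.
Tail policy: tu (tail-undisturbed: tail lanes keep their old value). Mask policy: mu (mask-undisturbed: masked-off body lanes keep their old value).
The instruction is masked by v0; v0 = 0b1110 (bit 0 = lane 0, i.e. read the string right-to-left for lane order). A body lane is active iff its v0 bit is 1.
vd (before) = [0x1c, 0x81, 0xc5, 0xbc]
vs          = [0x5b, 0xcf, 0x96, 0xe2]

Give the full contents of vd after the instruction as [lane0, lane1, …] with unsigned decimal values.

VLMAX = (128 × 1) / 32 = 4 lanes
AVL=2 ≤ VLMAX=4, so vl = 2
vd[0] mask-off/keep -> 0x1c
vd[1] sub(0x81,0xcf) -> 0xffffffb2
vd[2] tail/keep -> 0xc5
vd[3] tail/keep -> 0xbc

vd = [28, 4294967218, 197, 188]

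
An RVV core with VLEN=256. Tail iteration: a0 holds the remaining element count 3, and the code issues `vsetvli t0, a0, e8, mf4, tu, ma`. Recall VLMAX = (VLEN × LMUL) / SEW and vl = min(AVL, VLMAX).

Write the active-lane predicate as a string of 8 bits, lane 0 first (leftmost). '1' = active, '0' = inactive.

VLMAX = VLEN×LMUL/SEW = 256×1/4/8 = 8
vl ← min(3, 8) = 3
bits (lane 0 leftmost): 11100000

predicate = 11100000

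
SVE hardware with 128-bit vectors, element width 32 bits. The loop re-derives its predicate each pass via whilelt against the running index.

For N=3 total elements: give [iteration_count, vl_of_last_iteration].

[iterations, last_vl] = [1, 3]

lane count: 128 div 32 = 4
N=3: ⌈3/4⌉ = 1 iters; last vl = 3 − 0×4 = 3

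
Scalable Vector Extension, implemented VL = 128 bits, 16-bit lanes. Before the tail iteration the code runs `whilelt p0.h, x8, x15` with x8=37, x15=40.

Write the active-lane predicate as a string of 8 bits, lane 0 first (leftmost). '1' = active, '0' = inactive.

lane count: 128 div 16 = 8
active while 37+j < 40, i.e. j ∈ [0,3) capped at 8 ⇒ 3
bits (lane 0 leftmost): 11100000

predicate = 11100000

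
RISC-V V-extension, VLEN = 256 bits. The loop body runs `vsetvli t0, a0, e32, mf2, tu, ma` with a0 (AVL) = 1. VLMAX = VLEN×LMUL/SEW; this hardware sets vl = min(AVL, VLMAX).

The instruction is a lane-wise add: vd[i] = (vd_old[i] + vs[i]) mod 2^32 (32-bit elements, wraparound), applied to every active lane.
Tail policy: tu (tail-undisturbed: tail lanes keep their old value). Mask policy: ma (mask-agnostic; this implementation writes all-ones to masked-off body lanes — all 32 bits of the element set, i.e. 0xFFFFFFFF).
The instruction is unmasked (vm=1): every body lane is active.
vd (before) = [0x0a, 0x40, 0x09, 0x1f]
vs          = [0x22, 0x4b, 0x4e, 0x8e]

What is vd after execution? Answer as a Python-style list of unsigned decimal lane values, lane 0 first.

vd = [44, 64, 9, 31]

VLMAX = VLEN×LMUL/SEW = 256×1/2/32 = 4
AVL=1 ≤ VLMAX=4, so vl = 1
[0] add(0x0a,0x22) = 0x2c
[1] tail/keep = 0x40
[2] tail/keep = 0x09
[3] tail/keep = 0x1f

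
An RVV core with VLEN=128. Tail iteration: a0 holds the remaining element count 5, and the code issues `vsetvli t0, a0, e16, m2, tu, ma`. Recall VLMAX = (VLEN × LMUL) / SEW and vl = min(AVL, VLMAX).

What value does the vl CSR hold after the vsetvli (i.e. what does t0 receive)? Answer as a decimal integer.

vl = 5

lanes per group: 128·2/16 = 16
AVL=5 ≤ VLMAX=16, so vl = 5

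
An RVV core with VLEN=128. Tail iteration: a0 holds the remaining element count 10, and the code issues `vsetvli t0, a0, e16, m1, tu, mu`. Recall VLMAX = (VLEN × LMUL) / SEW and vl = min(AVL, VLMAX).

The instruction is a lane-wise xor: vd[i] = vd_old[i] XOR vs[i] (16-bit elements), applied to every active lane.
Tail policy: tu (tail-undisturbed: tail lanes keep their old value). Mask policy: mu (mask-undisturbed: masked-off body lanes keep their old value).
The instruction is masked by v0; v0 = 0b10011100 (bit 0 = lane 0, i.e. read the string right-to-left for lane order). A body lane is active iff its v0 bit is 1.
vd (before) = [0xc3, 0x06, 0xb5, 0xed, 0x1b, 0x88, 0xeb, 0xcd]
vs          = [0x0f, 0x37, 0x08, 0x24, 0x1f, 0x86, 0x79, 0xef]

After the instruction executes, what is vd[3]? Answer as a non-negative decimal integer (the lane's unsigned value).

VLMAX = VLEN×LMUL/SEW = 128×1/16 = 8
vl = min(AVL, VLMAX) = min(10, 8) = 8
vd[0] mask-off/keep -> 0xc3
vd[1] mask-off/keep -> 0x06
vd[2] xor(0xb5,0x08) -> 0xbd
vd[3] xor(0xed,0x24) -> 0xc9
vd[4] xor(0x1b,0x1f) -> 0x04
vd[5] mask-off/keep -> 0x88
vd[6] mask-off/keep -> 0xeb
vd[7] xor(0xcd,0xef) -> 0x22

vd[3] = 201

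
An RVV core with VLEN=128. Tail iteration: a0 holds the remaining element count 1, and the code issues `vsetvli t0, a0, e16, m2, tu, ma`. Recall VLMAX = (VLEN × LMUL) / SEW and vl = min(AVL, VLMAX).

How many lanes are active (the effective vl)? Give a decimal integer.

vl = 1

lanes per group: 128·2/16 = 16
vl = min(AVL, VLMAX) = min(1, 16) = 1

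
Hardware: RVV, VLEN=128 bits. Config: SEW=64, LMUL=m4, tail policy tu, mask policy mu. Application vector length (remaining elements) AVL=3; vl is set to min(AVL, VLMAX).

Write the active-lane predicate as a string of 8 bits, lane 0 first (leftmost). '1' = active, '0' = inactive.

predicate = 11100000

VLMAX = VLEN×LMUL/SEW = 128×4/64 = 8
vl = min(AVL, VLMAX) = min(3, 8) = 3
bits (lane 0 leftmost): 11100000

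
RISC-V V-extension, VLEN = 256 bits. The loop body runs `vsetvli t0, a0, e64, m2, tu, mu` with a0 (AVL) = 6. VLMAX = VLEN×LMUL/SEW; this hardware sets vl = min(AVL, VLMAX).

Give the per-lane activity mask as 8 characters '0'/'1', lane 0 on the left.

predicate = 11111100

VLMAX = (256 × 2) / 64 = 8 lanes
vl ← min(6, 8) = 6
bits (lane 0 leftmost): 11111100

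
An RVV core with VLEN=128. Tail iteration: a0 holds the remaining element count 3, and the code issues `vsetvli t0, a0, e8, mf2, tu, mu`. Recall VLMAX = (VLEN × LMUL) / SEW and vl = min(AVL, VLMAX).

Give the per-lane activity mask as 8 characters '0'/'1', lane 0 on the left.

predicate = 11100000

VLMAX = (128 × 1/2) / 8 = 8 lanes
vl = min(AVL, VLMAX) = min(3, 8) = 3
bits (lane 0 leftmost): 11100000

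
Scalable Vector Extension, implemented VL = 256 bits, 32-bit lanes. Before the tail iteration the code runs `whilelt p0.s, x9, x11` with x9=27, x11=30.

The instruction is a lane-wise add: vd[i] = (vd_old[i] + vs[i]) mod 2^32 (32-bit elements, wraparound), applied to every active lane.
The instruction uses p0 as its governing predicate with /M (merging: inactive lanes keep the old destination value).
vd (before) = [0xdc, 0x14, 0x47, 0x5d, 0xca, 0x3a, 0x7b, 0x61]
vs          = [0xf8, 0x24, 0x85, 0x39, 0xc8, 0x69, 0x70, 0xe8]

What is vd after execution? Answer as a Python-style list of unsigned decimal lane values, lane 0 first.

vd = [468, 56, 204, 93, 202, 58, 123, 97]

register lanes = 256/32 = 8
whilelt: lane j active iff 27+j < 30 → j < 3 → 3 active
vd[0] add(0xdc,0xf8) -> 0x1d4
vd[1] add(0x14,0x24) -> 0x38
vd[2] add(0x47,0x85) -> 0xcc
vd[3] tail/keep -> 0x5d
vd[4] tail/keep -> 0xca
vd[5] tail/keep -> 0x3a
vd[6] tail/keep -> 0x7b
vd[7] tail/keep -> 0x61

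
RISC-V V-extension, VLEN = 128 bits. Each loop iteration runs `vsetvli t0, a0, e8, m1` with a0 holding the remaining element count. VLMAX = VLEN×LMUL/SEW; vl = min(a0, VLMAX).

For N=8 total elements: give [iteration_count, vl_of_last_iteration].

lanes per group: 128·1/8 = 16
8 elements at 16/iter → 1 passes, remainder 8 on the last

[iterations, last_vl] = [1, 8]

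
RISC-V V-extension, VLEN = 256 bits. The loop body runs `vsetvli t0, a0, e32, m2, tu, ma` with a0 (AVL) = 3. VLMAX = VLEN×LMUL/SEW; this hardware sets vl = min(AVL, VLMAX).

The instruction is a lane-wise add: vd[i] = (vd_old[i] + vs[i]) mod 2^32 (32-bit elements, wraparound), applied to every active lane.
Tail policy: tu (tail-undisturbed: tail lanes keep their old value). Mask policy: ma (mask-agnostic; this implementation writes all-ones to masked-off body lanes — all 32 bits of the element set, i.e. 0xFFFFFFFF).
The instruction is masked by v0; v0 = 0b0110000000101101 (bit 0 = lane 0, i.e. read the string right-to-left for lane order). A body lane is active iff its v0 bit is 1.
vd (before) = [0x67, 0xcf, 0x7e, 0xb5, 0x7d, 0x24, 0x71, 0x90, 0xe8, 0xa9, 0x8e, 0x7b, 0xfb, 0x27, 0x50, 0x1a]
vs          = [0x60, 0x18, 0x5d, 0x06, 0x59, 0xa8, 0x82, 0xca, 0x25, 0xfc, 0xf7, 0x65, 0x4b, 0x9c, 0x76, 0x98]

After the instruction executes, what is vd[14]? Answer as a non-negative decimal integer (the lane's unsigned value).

vd[14] = 80

lanes per group: 256·2/32 = 16
vl = min(AVL, VLMAX) = min(3, 16) = 3
  i=0: add(0x67,0x60) → 199
  i=1: mask-off/ones → 4294967295
  i=2: add(0x7e,0x5d) → 219
  i=3: tail/keep → 181
  i=4: tail/keep → 125
  i=5: tail/keep → 36
  i=6: tail/keep → 113
  i=7: tail/keep → 144
  i=8: tail/keep → 232
  i=9: tail/keep → 169
  i=10: tail/keep → 142
  i=11: tail/keep → 123
  i=12: tail/keep → 251
  i=13: tail/keep → 39
  i=14: tail/keep → 80
  i=15: tail/keep → 26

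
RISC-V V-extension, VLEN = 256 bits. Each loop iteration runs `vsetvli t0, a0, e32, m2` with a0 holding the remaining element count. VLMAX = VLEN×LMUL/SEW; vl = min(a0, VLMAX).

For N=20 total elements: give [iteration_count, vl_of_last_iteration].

[iterations, last_vl] = [2, 4]

VLMAX = VLEN×LMUL/SEW = 256×2/32 = 16
N=20: ⌈20/16⌉ = 2 iters; last vl = 20 − 1×16 = 4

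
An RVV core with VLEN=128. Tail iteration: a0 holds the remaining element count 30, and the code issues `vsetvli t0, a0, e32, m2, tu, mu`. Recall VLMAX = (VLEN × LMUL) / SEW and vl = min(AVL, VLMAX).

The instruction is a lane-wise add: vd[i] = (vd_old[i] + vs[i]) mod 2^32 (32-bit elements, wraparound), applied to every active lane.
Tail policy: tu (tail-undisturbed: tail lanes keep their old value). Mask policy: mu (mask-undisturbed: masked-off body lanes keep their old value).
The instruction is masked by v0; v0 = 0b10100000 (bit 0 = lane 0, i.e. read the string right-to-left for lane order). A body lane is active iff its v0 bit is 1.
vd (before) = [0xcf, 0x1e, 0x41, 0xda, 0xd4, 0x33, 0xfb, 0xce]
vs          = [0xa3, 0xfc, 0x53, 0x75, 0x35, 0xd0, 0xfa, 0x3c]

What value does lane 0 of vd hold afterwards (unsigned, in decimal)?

vd[0] = 207

lanes per group: 128·2/32 = 8
AVL=30 > VLMAX=8, so vl = 8
vd[0] mask-off/keep -> 0xcf
vd[1] mask-off/keep -> 0x1e
vd[2] mask-off/keep -> 0x41
vd[3] mask-off/keep -> 0xda
vd[4] mask-off/keep -> 0xd4
vd[5] add(0x33,0xd0) -> 0x103
vd[6] mask-off/keep -> 0xfb
vd[7] add(0xce,0x3c) -> 0x10a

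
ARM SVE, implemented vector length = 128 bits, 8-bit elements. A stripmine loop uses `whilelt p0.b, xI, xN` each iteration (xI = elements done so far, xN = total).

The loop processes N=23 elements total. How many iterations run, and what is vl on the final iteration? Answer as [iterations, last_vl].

register lanes = 128/8 = 16
iterations = ceil(23/16) = 2; final-pass vl = 7

[iterations, last_vl] = [2, 7]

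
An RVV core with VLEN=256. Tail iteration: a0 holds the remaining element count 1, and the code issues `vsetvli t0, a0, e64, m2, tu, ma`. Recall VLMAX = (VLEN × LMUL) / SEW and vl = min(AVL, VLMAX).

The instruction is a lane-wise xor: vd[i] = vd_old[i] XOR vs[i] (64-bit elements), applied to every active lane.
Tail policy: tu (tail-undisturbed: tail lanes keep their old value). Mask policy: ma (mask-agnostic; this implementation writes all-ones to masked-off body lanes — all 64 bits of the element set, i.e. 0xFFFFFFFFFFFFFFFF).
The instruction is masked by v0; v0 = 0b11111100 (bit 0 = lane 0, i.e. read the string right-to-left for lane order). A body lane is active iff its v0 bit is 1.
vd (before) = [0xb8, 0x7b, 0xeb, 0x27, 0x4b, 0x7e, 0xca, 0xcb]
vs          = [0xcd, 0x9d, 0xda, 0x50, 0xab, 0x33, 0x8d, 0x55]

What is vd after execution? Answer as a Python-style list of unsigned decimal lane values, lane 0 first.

vd = [18446744073709551615, 123, 235, 39, 75, 126, 202, 203]

lanes per group: 256·2/64 = 8
vl = min(AVL, VLMAX) = min(1, 8) = 1
vd[0] mask-off/ones -> 0xffffffffffffffff
vd[1] tail/keep -> 0x7b
vd[2] tail/keep -> 0xeb
vd[3] tail/keep -> 0x27
vd[4] tail/keep -> 0x4b
vd[5] tail/keep -> 0x7e
vd[6] tail/keep -> 0xca
vd[7] tail/keep -> 0xcb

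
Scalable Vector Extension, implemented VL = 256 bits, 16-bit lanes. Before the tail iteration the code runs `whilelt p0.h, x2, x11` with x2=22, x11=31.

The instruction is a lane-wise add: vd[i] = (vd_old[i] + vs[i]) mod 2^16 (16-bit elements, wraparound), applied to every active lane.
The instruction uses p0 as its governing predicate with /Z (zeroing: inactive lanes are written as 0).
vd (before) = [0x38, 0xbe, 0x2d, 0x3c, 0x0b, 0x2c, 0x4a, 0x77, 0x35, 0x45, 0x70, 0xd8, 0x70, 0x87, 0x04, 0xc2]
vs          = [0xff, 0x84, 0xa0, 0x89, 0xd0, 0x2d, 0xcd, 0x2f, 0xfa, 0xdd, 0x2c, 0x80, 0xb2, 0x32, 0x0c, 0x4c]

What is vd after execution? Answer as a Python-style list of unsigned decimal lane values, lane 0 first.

vd = [311, 322, 205, 197, 219, 89, 279, 166, 303, 0, 0, 0, 0, 0, 0, 0]

256-bit reg / 16-bit elem → 16 lanes
whilelt: lane j active iff 22+j < 31 → j < 9 → 9 active
lane  0: add(0x38,0xff) ⇒ 0x137
lane  1: add(0xbe,0x84) ⇒ 0x142
lane  2: add(0x2d,0xa0) ⇒ 0xcd
lane  3: add(0x3c,0x89) ⇒ 0xc5
lane  4: add(0x0b,0xd0) ⇒ 0xdb
lane  5: add(0x2c,0x2d) ⇒ 0x59
lane  6: add(0x4a,0xcd) ⇒ 0x117
lane  7: add(0x77,0x2f) ⇒ 0xa6
lane  8: add(0x35,0xfa) ⇒ 0x12f
lane  9: tail/zero ⇒ 0x00
lane 10: tail/zero ⇒ 0x00
lane 11: tail/zero ⇒ 0x00
lane 12: tail/zero ⇒ 0x00
lane 13: tail/zero ⇒ 0x00
lane 14: tail/zero ⇒ 0x00
lane 15: tail/zero ⇒ 0x00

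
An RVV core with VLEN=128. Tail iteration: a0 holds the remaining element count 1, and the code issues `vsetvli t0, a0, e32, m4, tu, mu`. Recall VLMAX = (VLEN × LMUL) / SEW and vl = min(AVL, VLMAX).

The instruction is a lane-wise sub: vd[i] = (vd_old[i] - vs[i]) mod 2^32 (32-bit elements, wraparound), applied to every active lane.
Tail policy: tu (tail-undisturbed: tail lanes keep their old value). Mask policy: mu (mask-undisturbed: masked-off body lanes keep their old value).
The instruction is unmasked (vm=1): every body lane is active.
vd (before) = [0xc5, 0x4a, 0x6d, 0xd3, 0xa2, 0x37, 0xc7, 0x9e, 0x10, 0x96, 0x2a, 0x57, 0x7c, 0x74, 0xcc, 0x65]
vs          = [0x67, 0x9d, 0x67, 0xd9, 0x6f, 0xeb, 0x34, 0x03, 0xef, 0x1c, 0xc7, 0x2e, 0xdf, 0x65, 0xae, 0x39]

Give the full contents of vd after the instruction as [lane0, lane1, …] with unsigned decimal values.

vd = [94, 74, 109, 211, 162, 55, 199, 158, 16, 150, 42, 87, 124, 116, 204, 101]

VLMAX = VLEN×LMUL/SEW = 128×4/32 = 16
vl = min(AVL, VLMAX) = min(1, 16) = 1
vd[0] sub(0xc5,0x67) -> 0x5e
vd[1] tail/keep -> 0x4a
vd[2] tail/keep -> 0x6d
vd[3] tail/keep -> 0xd3
vd[4] tail/keep -> 0xa2
vd[5] tail/keep -> 0x37
vd[6] tail/keep -> 0xc7
vd[7] tail/keep -> 0x9e
vd[8] tail/keep -> 0x10
vd[9] tail/keep -> 0x96
vd[10] tail/keep -> 0x2a
vd[11] tail/keep -> 0x57
vd[12] tail/keep -> 0x7c
vd[13] tail/keep -> 0x74
vd[14] tail/keep -> 0xcc
vd[15] tail/keep -> 0x65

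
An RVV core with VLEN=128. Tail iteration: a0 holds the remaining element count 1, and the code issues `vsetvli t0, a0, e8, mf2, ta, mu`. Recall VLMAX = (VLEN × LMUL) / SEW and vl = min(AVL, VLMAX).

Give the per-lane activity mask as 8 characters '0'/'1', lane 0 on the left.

VLMAX = VLEN×LMUL/SEW = 128×1/2/8 = 8
AVL=1 ≤ VLMAX=8, so vl = 1
bits (lane 0 leftmost): 10000000

predicate = 10000000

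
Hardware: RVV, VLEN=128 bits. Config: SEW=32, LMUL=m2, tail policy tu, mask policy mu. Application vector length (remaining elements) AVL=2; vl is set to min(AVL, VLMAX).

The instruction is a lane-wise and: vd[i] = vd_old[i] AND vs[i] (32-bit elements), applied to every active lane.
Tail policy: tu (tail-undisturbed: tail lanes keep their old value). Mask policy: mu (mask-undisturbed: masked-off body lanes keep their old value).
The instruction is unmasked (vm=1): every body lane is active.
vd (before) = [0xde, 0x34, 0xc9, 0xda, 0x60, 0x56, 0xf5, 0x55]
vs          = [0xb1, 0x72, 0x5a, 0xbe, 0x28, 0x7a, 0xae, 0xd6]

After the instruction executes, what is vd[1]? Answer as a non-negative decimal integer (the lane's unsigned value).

vd[1] = 48

VLMAX = VLEN×LMUL/SEW = 128×2/32 = 8
AVL=2 ≤ VLMAX=8, so vl = 2
vd[0] and(0xde,0xb1) -> 0x90
vd[1] and(0x34,0x72) -> 0x30
vd[2] tail/keep -> 0xc9
vd[3] tail/keep -> 0xda
vd[4] tail/keep -> 0x60
vd[5] tail/keep -> 0x56
vd[6] tail/keep -> 0xf5
vd[7] tail/keep -> 0x55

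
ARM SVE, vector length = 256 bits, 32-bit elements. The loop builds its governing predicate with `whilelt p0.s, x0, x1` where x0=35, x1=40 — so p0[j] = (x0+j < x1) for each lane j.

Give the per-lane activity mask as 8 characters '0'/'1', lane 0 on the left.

predicate = 11111000

256-bit reg / 32-bit elem → 8 lanes
p0[j] = (35+j < 40); true for j=0..4 → 5 lanes set
bits (lane 0 leftmost): 11111000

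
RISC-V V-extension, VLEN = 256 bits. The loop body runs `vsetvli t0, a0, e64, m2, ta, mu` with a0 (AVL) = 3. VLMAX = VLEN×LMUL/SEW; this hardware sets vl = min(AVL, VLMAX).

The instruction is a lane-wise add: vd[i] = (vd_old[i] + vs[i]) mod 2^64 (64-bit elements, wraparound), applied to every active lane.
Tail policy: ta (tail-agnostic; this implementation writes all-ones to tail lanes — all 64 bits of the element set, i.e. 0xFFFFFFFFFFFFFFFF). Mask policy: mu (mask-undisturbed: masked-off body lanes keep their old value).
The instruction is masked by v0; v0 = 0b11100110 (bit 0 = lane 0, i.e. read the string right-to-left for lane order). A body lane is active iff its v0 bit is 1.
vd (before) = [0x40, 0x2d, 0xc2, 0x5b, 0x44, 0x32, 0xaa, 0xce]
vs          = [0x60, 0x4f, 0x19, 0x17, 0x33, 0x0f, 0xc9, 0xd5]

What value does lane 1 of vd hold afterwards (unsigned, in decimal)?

lanes per group: 256·2/64 = 8
vl = min(AVL, VLMAX) = min(3, 8) = 3
  i=0: mask-off/keep → 64
  i=1: add(0x2d,0x4f) → 124
  i=2: add(0xc2,0x19) → 219
  i=3: tail/ones → 18446744073709551615
  i=4: tail/ones → 18446744073709551615
  i=5: tail/ones → 18446744073709551615
  i=6: tail/ones → 18446744073709551615
  i=7: tail/ones → 18446744073709551615

vd[1] = 124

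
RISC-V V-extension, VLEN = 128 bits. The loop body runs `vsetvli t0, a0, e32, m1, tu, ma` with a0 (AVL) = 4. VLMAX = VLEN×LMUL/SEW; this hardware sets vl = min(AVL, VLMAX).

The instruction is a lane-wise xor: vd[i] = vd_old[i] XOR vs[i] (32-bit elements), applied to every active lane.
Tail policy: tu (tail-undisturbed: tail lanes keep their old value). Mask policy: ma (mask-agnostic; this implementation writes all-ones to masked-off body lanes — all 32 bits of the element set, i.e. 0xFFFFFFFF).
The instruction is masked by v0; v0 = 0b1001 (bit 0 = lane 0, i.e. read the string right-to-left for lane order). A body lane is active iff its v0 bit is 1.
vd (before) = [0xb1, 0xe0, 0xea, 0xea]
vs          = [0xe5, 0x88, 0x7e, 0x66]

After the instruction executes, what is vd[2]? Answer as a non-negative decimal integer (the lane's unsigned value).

vd[2] = 4294967295

VLMAX = (128 × 1) / 32 = 4 lanes
vl = min(AVL, VLMAX) = min(4, 4) = 4
lane  0: xor(0xb1,0xe5) ⇒ 0x54
lane  1: mask-off/ones ⇒ 0xffffffff
lane  2: mask-off/ones ⇒ 0xffffffff
lane  3: xor(0xea,0x66) ⇒ 0x8c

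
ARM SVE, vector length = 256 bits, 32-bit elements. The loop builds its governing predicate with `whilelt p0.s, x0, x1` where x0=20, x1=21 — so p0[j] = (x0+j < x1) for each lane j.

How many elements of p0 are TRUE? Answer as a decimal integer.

register lanes = 256/32 = 8
active while 20+j < 21, i.e. j ∈ [0,1) capped at 8 ⇒ 1

vl = 1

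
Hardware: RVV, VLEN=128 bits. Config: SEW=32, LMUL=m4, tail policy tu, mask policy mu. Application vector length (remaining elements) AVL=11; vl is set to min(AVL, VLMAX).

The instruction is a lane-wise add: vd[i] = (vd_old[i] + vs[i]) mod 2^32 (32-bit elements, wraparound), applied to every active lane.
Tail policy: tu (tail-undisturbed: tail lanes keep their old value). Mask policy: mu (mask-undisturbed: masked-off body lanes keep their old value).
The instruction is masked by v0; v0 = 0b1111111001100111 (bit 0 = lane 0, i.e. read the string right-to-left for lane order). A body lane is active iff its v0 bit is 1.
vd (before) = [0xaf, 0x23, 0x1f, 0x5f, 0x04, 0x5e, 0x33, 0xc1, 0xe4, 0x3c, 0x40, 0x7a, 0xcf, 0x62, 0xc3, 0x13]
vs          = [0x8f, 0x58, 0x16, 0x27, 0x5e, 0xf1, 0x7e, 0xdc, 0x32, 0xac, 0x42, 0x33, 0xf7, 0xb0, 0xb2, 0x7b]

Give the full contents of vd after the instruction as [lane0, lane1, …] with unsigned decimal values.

vd = [318, 123, 53, 95, 4, 335, 177, 193, 228, 232, 130, 122, 207, 98, 195, 19]

VLMAX = VLEN×LMUL/SEW = 128×4/32 = 16
vl ← min(11, 16) = 11
vd[0] add(0xaf,0x8f) -> 0x13e
vd[1] add(0x23,0x58) -> 0x7b
vd[2] add(0x1f,0x16) -> 0x35
vd[3] mask-off/keep -> 0x5f
vd[4] mask-off/keep -> 0x04
vd[5] add(0x5e,0xf1) -> 0x14f
vd[6] add(0x33,0x7e) -> 0xb1
vd[7] mask-off/keep -> 0xc1
vd[8] mask-off/keep -> 0xe4
vd[9] add(0x3c,0xac) -> 0xe8
vd[10] add(0x40,0x42) -> 0x82
vd[11] tail/keep -> 0x7a
vd[12] tail/keep -> 0xcf
vd[13] tail/keep -> 0x62
vd[14] tail/keep -> 0xc3
vd[15] tail/keep -> 0x13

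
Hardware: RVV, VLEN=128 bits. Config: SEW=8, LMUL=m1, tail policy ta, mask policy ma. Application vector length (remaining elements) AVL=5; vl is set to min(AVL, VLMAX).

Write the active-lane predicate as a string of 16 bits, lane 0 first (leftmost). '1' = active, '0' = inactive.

predicate = 1111100000000000

VLMAX = (128 × 1) / 8 = 16 lanes
AVL=5 ≤ VLMAX=16, so vl = 5
bits (lane 0 leftmost): 1111100000000000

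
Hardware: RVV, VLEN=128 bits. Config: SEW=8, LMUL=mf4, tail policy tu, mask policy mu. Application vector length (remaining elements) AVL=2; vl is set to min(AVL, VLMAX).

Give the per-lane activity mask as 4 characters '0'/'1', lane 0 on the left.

lanes per group: 128·1/4/8 = 4
vl = min(AVL, VLMAX) = min(2, 4) = 2
bits (lane 0 leftmost): 1100

predicate = 1100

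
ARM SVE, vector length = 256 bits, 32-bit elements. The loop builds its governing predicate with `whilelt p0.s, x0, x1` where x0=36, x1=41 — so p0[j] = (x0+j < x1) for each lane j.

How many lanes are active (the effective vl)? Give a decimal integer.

256-bit reg / 32-bit elem → 8 lanes
whilelt: lane j active iff 36+j < 41 → j < 5 → 5 active

vl = 5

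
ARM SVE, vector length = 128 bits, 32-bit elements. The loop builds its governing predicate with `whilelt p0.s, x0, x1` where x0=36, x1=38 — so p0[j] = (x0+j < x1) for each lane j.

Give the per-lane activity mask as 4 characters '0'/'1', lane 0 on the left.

predicate = 1100

128-bit reg / 32-bit elem → 4 lanes
active while 36+j < 38, i.e. j ∈ [0,2) capped at 4 ⇒ 2
bits (lane 0 leftmost): 1100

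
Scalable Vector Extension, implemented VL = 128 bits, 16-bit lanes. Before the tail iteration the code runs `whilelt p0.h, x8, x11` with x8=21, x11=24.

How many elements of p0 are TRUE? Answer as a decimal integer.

vl = 3

lane count: 128 div 16 = 8
active while 21+j < 24, i.e. j ∈ [0,3) capped at 8 ⇒ 3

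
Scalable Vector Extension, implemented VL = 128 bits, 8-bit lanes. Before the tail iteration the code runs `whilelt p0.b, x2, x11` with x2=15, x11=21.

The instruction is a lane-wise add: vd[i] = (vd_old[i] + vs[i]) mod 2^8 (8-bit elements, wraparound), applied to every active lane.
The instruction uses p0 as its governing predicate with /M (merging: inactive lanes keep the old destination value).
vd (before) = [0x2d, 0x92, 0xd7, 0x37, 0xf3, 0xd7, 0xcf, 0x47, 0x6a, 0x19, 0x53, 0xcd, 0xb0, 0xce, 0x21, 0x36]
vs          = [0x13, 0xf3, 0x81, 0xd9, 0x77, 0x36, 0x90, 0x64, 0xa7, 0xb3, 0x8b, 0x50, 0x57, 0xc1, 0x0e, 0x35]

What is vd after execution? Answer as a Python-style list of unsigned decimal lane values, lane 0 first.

vd = [64, 133, 88, 16, 106, 13, 207, 71, 106, 25, 83, 205, 176, 206, 33, 54]

128-bit reg / 8-bit elem → 16 lanes
whilelt: lane j active iff 15+j < 21 → j < 6 → 6 active
[0] add(0x2d,0x13) = 0x40
[1] add(0x92,0xf3) = 0x85
[2] add(0xd7,0x81) = 0x58
[3] add(0x37,0xd9) = 0x10
[4] add(0xf3,0x77) = 0x6a
[5] add(0xd7,0x36) = 0x0d
[6] tail/keep = 0xcf
[7] tail/keep = 0x47
[8] tail/keep = 0x6a
[9] tail/keep = 0x19
[10] tail/keep = 0x53
[11] tail/keep = 0xcd
[12] tail/keep = 0xb0
[13] tail/keep = 0xce
[14] tail/keep = 0x21
[15] tail/keep = 0x36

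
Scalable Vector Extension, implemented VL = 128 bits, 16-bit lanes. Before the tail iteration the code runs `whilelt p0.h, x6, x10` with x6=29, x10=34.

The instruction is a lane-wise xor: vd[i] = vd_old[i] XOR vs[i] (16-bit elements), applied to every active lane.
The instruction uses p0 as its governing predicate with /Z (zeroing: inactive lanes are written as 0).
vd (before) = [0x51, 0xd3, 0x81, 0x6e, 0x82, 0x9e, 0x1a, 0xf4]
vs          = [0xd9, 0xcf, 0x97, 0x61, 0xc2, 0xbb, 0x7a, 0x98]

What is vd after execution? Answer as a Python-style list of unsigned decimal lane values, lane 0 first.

vd = [136, 28, 22, 15, 64, 0, 0, 0]

lane count: 128 div 16 = 8
p0[j] = (29+j < 34); true for j=0..4 → 5 lanes set
[0] xor(0x51,0xd9) = 0x88
[1] xor(0xd3,0xcf) = 0x1c
[2] xor(0x81,0x97) = 0x16
[3] xor(0x6e,0x61) = 0x0f
[4] xor(0x82,0xc2) = 0x40
[5] tail/zero = 0x00
[6] tail/zero = 0x00
[7] tail/zero = 0x00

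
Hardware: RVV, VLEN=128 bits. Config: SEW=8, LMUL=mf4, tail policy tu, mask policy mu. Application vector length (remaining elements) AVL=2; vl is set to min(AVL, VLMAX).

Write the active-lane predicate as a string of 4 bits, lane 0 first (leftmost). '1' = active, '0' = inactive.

predicate = 1100

VLMAX = VLEN×LMUL/SEW = 128×1/4/8 = 4
vl ← min(2, 4) = 2
bits (lane 0 leftmost): 1100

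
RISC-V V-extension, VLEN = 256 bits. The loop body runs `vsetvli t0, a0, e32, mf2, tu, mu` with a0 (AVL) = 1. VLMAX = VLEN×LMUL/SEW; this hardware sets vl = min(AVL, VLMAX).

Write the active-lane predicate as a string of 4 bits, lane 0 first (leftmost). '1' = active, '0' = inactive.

VLMAX = VLEN×LMUL/SEW = 256×1/2/32 = 4
vl ← min(1, 4) = 1
bits (lane 0 leftmost): 1000

predicate = 1000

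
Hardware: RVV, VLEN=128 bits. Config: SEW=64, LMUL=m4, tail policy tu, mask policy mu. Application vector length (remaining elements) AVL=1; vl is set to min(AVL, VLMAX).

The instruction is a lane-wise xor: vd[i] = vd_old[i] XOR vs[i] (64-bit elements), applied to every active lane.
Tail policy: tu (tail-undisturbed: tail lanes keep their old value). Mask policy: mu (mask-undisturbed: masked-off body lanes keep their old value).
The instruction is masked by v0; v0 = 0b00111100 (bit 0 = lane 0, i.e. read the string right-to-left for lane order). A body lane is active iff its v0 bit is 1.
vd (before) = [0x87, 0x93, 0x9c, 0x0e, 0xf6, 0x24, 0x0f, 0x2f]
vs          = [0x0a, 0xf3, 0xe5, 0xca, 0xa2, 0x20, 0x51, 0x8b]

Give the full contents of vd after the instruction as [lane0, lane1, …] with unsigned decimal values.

vd = [135, 147, 156, 14, 246, 36, 15, 47]

lanes per group: 128·4/64 = 8
AVL=1 ≤ VLMAX=8, so vl = 1
[0] mask-off/keep = 0x87
[1] tail/keep = 0x93
[2] tail/keep = 0x9c
[3] tail/keep = 0x0e
[4] tail/keep = 0xf6
[5] tail/keep = 0x24
[6] tail/keep = 0x0f
[7] tail/keep = 0x2f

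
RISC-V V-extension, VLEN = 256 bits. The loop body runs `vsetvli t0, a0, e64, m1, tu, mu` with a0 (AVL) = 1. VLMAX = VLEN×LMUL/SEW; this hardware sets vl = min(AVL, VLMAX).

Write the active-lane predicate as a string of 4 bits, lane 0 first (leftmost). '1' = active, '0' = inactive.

VLMAX = VLEN×LMUL/SEW = 256×1/64 = 4
AVL=1 ≤ VLMAX=4, so vl = 1
bits (lane 0 leftmost): 1000

predicate = 1000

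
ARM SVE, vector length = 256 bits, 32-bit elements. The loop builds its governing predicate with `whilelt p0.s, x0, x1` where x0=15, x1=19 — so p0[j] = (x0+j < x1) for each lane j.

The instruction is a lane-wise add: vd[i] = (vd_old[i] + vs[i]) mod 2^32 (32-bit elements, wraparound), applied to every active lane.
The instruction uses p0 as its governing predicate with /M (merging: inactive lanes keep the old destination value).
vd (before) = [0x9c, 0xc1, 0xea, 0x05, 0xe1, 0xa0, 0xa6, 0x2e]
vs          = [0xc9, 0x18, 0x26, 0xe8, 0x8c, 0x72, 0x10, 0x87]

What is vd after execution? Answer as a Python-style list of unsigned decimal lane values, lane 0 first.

vd = [357, 217, 272, 237, 225, 160, 166, 46]

lane count: 256 div 32 = 8
active while 15+j < 19, i.e. j ∈ [0,4) capped at 8 ⇒ 4
  i=0: add(0x9c,0xc9) → 357
  i=1: add(0xc1,0x18) → 217
  i=2: add(0xea,0x26) → 272
  i=3: add(0x05,0xe8) → 237
  i=4: tail/keep → 225
  i=5: tail/keep → 160
  i=6: tail/keep → 166
  i=7: tail/keep → 46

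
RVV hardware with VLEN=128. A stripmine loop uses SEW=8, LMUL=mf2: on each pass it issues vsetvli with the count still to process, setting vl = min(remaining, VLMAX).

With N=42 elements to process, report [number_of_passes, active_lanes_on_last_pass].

[iterations, last_vl] = [6, 2]

lanes per group: 128·1/2/8 = 8
N=42: ⌈42/8⌉ = 6 iters; last vl = 42 − 5×8 = 2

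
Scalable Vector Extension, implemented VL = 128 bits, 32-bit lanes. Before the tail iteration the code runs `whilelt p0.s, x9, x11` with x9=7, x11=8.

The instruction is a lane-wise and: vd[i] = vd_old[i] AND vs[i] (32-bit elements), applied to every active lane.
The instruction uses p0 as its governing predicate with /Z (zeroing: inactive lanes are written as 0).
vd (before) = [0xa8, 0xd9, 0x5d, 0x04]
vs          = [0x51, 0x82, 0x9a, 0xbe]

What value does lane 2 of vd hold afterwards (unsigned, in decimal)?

vd[2] = 0

128-bit reg / 32-bit elem → 4 lanes
active while 7+j < 8, i.e. j ∈ [0,1) capped at 4 ⇒ 1
  i=0: and(0xa8,0x51) → 0
  i=1: tail/zero → 0
  i=2: tail/zero → 0
  i=3: tail/zero → 0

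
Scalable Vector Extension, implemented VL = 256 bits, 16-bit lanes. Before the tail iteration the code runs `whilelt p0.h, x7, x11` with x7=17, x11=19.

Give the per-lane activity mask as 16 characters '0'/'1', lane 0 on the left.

predicate = 1100000000000000

register lanes = 256/16 = 16
whilelt: lane j active iff 17+j < 19 → j < 2 → 2 active
bits (lane 0 leftmost): 1100000000000000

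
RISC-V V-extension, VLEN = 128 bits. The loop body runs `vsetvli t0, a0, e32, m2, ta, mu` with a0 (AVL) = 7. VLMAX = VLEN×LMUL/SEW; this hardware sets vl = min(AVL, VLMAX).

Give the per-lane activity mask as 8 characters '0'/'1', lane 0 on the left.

predicate = 11111110

VLMAX = VLEN×LMUL/SEW = 128×2/32 = 8
vl ← min(7, 8) = 7
bits (lane 0 leftmost): 11111110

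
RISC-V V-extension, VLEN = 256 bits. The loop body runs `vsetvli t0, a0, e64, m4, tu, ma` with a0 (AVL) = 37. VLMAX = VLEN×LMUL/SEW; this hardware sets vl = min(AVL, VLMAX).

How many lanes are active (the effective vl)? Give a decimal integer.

vl = 16

VLMAX = VLEN×LMUL/SEW = 256×4/64 = 16
vl ← min(37, 16) = 16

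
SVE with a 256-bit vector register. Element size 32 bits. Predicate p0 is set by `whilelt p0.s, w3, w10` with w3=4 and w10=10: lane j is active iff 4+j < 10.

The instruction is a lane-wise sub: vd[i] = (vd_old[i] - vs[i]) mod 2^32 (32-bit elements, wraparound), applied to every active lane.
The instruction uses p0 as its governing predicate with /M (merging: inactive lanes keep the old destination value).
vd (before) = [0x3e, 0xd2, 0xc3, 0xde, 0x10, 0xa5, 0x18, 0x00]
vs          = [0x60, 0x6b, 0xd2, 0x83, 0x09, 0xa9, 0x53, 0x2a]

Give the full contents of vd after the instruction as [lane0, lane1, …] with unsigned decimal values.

vd = [4294967262, 103, 4294967281, 91, 7, 4294967292, 24, 0]

register lanes = 256/32 = 8
active while 4+j < 10, i.e. j ∈ [0,6) capped at 8 ⇒ 6
  i=0: sub(0x3e,0x60) → 4294967262
  i=1: sub(0xd2,0x6b) → 103
  i=2: sub(0xc3,0xd2) → 4294967281
  i=3: sub(0xde,0x83) → 91
  i=4: sub(0x10,0x09) → 7
  i=5: sub(0xa5,0xa9) → 4294967292
  i=6: tail/keep → 24
  i=7: tail/keep → 0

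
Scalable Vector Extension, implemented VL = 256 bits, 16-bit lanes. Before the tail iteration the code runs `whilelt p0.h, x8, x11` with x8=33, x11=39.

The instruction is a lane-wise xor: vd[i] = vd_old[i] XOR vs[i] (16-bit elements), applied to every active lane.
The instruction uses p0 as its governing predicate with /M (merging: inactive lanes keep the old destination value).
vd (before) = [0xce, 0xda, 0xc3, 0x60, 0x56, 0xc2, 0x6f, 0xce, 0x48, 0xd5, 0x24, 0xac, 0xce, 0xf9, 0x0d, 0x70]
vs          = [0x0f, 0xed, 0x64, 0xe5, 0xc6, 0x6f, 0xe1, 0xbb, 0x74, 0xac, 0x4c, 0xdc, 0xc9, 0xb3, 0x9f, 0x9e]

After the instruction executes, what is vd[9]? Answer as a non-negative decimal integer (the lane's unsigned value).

vd[9] = 213

256-bit reg / 16-bit elem → 16 lanes
whilelt: lane j active iff 33+j < 39 → j < 6 → 6 active
lane  0: xor(0xce,0x0f) ⇒ 0xc1
lane  1: xor(0xda,0xed) ⇒ 0x37
lane  2: xor(0xc3,0x64) ⇒ 0xa7
lane  3: xor(0x60,0xe5) ⇒ 0x85
lane  4: xor(0x56,0xc6) ⇒ 0x90
lane  5: xor(0xc2,0x6f) ⇒ 0xad
lane  6: tail/keep ⇒ 0x6f
lane  7: tail/keep ⇒ 0xce
lane  8: tail/keep ⇒ 0x48
lane  9: tail/keep ⇒ 0xd5
lane 10: tail/keep ⇒ 0x24
lane 11: tail/keep ⇒ 0xac
lane 12: tail/keep ⇒ 0xce
lane 13: tail/keep ⇒ 0xf9
lane 14: tail/keep ⇒ 0x0d
lane 15: tail/keep ⇒ 0x70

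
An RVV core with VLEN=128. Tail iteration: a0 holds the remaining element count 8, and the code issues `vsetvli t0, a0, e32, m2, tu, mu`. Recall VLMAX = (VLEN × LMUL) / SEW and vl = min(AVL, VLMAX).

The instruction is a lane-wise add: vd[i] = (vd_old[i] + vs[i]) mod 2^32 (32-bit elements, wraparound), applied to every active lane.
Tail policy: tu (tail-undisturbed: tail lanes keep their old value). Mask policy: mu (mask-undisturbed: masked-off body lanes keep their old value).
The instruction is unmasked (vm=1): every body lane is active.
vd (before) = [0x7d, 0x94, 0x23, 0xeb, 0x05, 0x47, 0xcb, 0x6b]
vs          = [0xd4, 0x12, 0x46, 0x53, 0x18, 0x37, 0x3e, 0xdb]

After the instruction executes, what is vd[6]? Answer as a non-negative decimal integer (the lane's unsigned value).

vd[6] = 265

VLMAX = VLEN×LMUL/SEW = 128×2/32 = 8
vl = min(AVL, VLMAX) = min(8, 8) = 8
vd[0] add(0x7d,0xd4) -> 0x151
vd[1] add(0x94,0x12) -> 0xa6
vd[2] add(0x23,0x46) -> 0x69
vd[3] add(0xeb,0x53) -> 0x13e
vd[4] add(0x05,0x18) -> 0x1d
vd[5] add(0x47,0x37) -> 0x7e
vd[6] add(0xcb,0x3e) -> 0x109
vd[7] add(0x6b,0xdb) -> 0x146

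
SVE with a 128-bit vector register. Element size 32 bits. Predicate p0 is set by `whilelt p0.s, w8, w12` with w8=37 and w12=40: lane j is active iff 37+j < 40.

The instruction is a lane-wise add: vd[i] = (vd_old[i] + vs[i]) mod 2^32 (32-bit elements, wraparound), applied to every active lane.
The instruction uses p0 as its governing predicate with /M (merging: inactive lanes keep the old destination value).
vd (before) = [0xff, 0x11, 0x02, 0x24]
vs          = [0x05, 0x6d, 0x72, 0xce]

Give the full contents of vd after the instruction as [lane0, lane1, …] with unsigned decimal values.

lane count: 128 div 32 = 4
p0[j] = (37+j < 40); true for j=0..2 → 3 lanes set
vd[0] add(0xff,0x05) -> 0x104
vd[1] add(0x11,0x6d) -> 0x7e
vd[2] add(0x02,0x72) -> 0x74
vd[3] tail/keep -> 0x24

vd = [260, 126, 116, 36]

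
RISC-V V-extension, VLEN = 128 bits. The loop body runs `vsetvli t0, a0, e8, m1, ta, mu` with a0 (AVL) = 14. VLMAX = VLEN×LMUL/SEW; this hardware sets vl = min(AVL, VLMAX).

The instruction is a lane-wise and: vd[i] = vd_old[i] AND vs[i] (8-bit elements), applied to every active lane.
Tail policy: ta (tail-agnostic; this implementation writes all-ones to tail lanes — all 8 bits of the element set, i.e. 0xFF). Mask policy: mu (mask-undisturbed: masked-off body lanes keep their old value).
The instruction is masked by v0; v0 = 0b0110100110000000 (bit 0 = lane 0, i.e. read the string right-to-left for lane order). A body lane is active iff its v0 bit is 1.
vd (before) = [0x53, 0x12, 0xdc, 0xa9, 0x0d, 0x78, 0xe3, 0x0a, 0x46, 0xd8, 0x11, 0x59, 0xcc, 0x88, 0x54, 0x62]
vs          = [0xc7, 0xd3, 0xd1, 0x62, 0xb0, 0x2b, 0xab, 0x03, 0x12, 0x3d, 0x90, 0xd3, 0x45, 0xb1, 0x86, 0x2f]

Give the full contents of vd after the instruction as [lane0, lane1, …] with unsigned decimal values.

vd = [83, 18, 220, 169, 13, 120, 227, 2, 2, 216, 17, 81, 204, 128, 255, 255]

VLMAX = (128 × 1) / 8 = 16 lanes
vl ← min(14, 16) = 14
[0] mask-off/keep = 0x53
[1] mask-off/keep = 0x12
[2] mask-off/keep = 0xdc
[3] mask-off/keep = 0xa9
[4] mask-off/keep = 0x0d
[5] mask-off/keep = 0x78
[6] mask-off/keep = 0xe3
[7] and(0x0a,0x03) = 0x02
[8] and(0x46,0x12) = 0x02
[9] mask-off/keep = 0xd8
[10] mask-off/keep = 0x11
[11] and(0x59,0xd3) = 0x51
[12] mask-off/keep = 0xcc
[13] and(0x88,0xb1) = 0x80
[14] tail/ones = 0xff
[15] tail/ones = 0xff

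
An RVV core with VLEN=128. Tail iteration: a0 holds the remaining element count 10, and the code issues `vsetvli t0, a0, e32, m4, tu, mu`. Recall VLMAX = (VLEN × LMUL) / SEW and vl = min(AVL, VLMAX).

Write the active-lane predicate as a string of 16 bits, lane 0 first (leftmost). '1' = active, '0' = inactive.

predicate = 1111111111000000

VLMAX = (128 × 4) / 32 = 16 lanes
vl ← min(10, 16) = 10
bits (lane 0 leftmost): 1111111111000000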